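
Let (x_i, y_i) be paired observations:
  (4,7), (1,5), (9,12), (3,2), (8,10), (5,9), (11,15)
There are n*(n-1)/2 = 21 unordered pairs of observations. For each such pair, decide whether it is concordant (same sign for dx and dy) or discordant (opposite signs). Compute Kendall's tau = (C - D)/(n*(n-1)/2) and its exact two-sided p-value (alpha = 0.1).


Step 1: Enumerate the 21 unordered pairs (i,j) with i<j and classify each by sign(x_j-x_i) * sign(y_j-y_i).
  (1,2):dx=-3,dy=-2->C; (1,3):dx=+5,dy=+5->C; (1,4):dx=-1,dy=-5->C; (1,5):dx=+4,dy=+3->C
  (1,6):dx=+1,dy=+2->C; (1,7):dx=+7,dy=+8->C; (2,3):dx=+8,dy=+7->C; (2,4):dx=+2,dy=-3->D
  (2,5):dx=+7,dy=+5->C; (2,6):dx=+4,dy=+4->C; (2,7):dx=+10,dy=+10->C; (3,4):dx=-6,dy=-10->C
  (3,5):dx=-1,dy=-2->C; (3,6):dx=-4,dy=-3->C; (3,7):dx=+2,dy=+3->C; (4,5):dx=+5,dy=+8->C
  (4,6):dx=+2,dy=+7->C; (4,7):dx=+8,dy=+13->C; (5,6):dx=-3,dy=-1->C; (5,7):dx=+3,dy=+5->C
  (6,7):dx=+6,dy=+6->C
Step 2: C = 20, D = 1, total pairs = 21.
Step 3: tau = (C - D)/(n(n-1)/2) = (20 - 1)/21 = 0.904762.
Step 4: Exact two-sided p-value (enumerate n! = 5040 permutations of y under H0): p = 0.002778.
Step 5: alpha = 0.1. reject H0.

tau_b = 0.9048 (C=20, D=1), p = 0.002778, reject H0.


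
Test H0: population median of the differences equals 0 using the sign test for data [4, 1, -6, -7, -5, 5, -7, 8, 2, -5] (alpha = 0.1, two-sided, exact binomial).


Step 1: Discard zero differences. Original n = 10; n_eff = number of nonzero differences = 10.
Nonzero differences (with sign): +4, +1, -6, -7, -5, +5, -7, +8, +2, -5
Step 2: Count signs: positive = 5, negative = 5.
Step 3: Under H0: P(positive) = 0.5, so the number of positives S ~ Bin(10, 0.5).
Step 4: Two-sided exact p-value = sum of Bin(10,0.5) probabilities at or below the observed probability = 1.000000.
Step 5: alpha = 0.1. fail to reject H0.

n_eff = 10, pos = 5, neg = 5, p = 1.000000, fail to reject H0.


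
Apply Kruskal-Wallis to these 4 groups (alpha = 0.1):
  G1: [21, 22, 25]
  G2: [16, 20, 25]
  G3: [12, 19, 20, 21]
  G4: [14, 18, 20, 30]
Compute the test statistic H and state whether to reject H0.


Step 1: Combine all N = 14 observations and assign midranks.
sorted (value, group, rank): (12,G3,1), (14,G4,2), (16,G2,3), (18,G4,4), (19,G3,5), (20,G2,7), (20,G3,7), (20,G4,7), (21,G1,9.5), (21,G3,9.5), (22,G1,11), (25,G1,12.5), (25,G2,12.5), (30,G4,14)
Step 2: Sum ranks within each group.
R_1 = 33 (n_1 = 3)
R_2 = 22.5 (n_2 = 3)
R_3 = 22.5 (n_3 = 4)
R_4 = 27 (n_4 = 4)
Step 3: H = 12/(N(N+1)) * sum(R_i^2/n_i) - 3(N+1)
     = 12/(14*15) * (33^2/3 + 22.5^2/3 + 22.5^2/4 + 27^2/4) - 3*15
     = 0.057143 * 840.562 - 45
     = 3.032143.
Step 4: Ties present; correction factor C = 1 - 36/(14^3 - 14) = 0.986813. Corrected H = 3.032143 / 0.986813 = 3.072661.
Step 5: Under H0, H ~ chi^2(3); p-value = 0.380557.
Step 6: alpha = 0.1. fail to reject H0.

H = 3.0727, df = 3, p = 0.380557, fail to reject H0.


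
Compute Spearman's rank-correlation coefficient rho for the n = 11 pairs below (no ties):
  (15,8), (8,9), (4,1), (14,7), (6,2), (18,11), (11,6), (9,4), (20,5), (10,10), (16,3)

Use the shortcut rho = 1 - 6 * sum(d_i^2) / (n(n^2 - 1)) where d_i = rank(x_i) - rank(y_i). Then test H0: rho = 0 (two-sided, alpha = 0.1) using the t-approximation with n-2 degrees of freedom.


Step 1: Rank x and y separately (midranks; no ties here).
rank(x): 15->8, 8->3, 4->1, 14->7, 6->2, 18->10, 11->6, 9->4, 20->11, 10->5, 16->9
rank(y): 8->8, 9->9, 1->1, 7->7, 2->2, 11->11, 6->6, 4->4, 5->5, 10->10, 3->3
Step 2: d_i = R_x(i) - R_y(i); compute d_i^2.
  (8-8)^2=0, (3-9)^2=36, (1-1)^2=0, (7-7)^2=0, (2-2)^2=0, (10-11)^2=1, (6-6)^2=0, (4-4)^2=0, (11-5)^2=36, (5-10)^2=25, (9-3)^2=36
sum(d^2) = 134.
Step 3: rho = 1 - 6*134 / (11*(11^2 - 1)) = 1 - 804/1320 = 0.390909.
Step 4: Under H0, t = rho * sqrt((n-2)/(1-rho^2)) = 1.2741 ~ t(9).
Step 5: Two-sided p-value from the t-distribution with 9 df = 0.234540.
Step 6: alpha = 0.1. fail to reject H0.

rho = 0.3909, p = 0.234540, fail to reject H0 at alpha = 0.1.


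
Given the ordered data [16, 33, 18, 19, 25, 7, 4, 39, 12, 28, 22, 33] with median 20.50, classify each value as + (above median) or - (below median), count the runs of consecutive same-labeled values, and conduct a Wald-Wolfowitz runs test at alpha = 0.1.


Step 1: Compute median = 20.50; label A = above, B = below.
Labels in order: BABBABBABAAA  (n_A = 6, n_B = 6)
Step 2: Count runs R = 8.
Step 3: Under H0 (random ordering), E[R] = 2*n_A*n_B/(n_A+n_B) + 1 = 2*6*6/12 + 1 = 7.0000.
        Var[R] = 2*n_A*n_B*(2*n_A*n_B - n_A - n_B) / ((n_A+n_B)^2 * (n_A+n_B-1)) = 4320/1584 = 2.7273.
        SD[R] = 1.6514.
Step 4: Continuity-corrected z = (R - 0.5 - E[R]) / SD[R] = (8 - 0.5 - 7.0000) / 1.6514 = 0.3028.
Step 5: Two-sided p-value via normal approximation = 2*(1 - Phi(|z|)) = 0.762069.
Step 6: alpha = 0.1. fail to reject H0.

R = 8, z = 0.3028, p = 0.762069, fail to reject H0.


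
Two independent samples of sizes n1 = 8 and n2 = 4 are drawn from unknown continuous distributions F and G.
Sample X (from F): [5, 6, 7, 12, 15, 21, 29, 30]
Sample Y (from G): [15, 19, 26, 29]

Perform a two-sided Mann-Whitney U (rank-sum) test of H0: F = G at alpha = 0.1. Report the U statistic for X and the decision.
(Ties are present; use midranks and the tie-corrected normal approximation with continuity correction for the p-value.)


Step 1: Combine and sort all 12 observations; assign midranks.
sorted (value, group): (5,X), (6,X), (7,X), (12,X), (15,X), (15,Y), (19,Y), (21,X), (26,Y), (29,X), (29,Y), (30,X)
ranks: 5->1, 6->2, 7->3, 12->4, 15->5.5, 15->5.5, 19->7, 21->8, 26->9, 29->10.5, 29->10.5, 30->12
Step 2: Rank sum for X: R1 = 1 + 2 + 3 + 4 + 5.5 + 8 + 10.5 + 12 = 46.
Step 3: U_X = R1 - n1(n1+1)/2 = 46 - 8*9/2 = 46 - 36 = 10.
       U_Y = n1*n2 - U_X = 32 - 10 = 22.
Step 4: Ties are present, so use the tie-corrected normal approximation (with continuity correction) for the p-value.
Step 5: p-value = 0.348547; compare to alpha = 0.1. fail to reject H0.

U_X = 10, p = 0.348547, fail to reject H0 at alpha = 0.1.


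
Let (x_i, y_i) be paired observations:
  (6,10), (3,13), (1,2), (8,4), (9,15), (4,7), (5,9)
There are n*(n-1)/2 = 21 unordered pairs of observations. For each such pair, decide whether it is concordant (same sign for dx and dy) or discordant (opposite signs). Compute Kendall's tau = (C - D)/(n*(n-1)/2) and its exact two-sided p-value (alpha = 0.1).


Step 1: Enumerate the 21 unordered pairs (i,j) with i<j and classify each by sign(x_j-x_i) * sign(y_j-y_i).
  (1,2):dx=-3,dy=+3->D; (1,3):dx=-5,dy=-8->C; (1,4):dx=+2,dy=-6->D; (1,5):dx=+3,dy=+5->C
  (1,6):dx=-2,dy=-3->C; (1,7):dx=-1,dy=-1->C; (2,3):dx=-2,dy=-11->C; (2,4):dx=+5,dy=-9->D
  (2,5):dx=+6,dy=+2->C; (2,6):dx=+1,dy=-6->D; (2,7):dx=+2,dy=-4->D; (3,4):dx=+7,dy=+2->C
  (3,5):dx=+8,dy=+13->C; (3,6):dx=+3,dy=+5->C; (3,7):dx=+4,dy=+7->C; (4,5):dx=+1,dy=+11->C
  (4,6):dx=-4,dy=+3->D; (4,7):dx=-3,dy=+5->D; (5,6):dx=-5,dy=-8->C; (5,7):dx=-4,dy=-6->C
  (6,7):dx=+1,dy=+2->C
Step 2: C = 14, D = 7, total pairs = 21.
Step 3: tau = (C - D)/(n(n-1)/2) = (14 - 7)/21 = 0.333333.
Step 4: Exact two-sided p-value (enumerate n! = 5040 permutations of y under H0): p = 0.381349.
Step 5: alpha = 0.1. fail to reject H0.

tau_b = 0.3333 (C=14, D=7), p = 0.381349, fail to reject H0.


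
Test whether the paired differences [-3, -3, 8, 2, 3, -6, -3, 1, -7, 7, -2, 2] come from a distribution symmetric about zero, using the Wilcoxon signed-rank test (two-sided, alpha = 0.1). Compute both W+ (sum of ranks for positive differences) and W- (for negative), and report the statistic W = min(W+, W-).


Step 1: Drop any zero differences (none here) and take |d_i|.
|d| = [3, 3, 8, 2, 3, 6, 3, 1, 7, 7, 2, 2]
Step 2: Midrank |d_i| (ties get averaged ranks).
ranks: |3|->6.5, |3|->6.5, |8|->12, |2|->3, |3|->6.5, |6|->9, |3|->6.5, |1|->1, |7|->10.5, |7|->10.5, |2|->3, |2|->3
Step 3: Attach original signs; sum ranks with positive sign and with negative sign.
W+ = 12 + 3 + 6.5 + 1 + 10.5 + 3 = 36
W- = 6.5 + 6.5 + 9 + 6.5 + 10.5 + 3 = 42
(Check: W+ + W- = 78 should equal n(n+1)/2 = 78.)
Step 4: Test statistic W = min(W+, W-) = 36.
Step 5: Ties in |d|, so use the tie-corrected normal approximation.
        E[W] = n(n+1)/4 = 12*13/4 = 39.
        Tie groups: |d|=2 (t=3), |d|=3 (t=4), |d|=7 (t=2); sum(t^3 - t) = 90.
        Var[W] = n(n+1)(2n+1)/24 - sum(t^3-t)/48 = 3900/24 - 90/48 = 160.625.
        z = (W - E[W]) / sqrt(Var[W]) = (36 - 39) / 12.6738 = -0.2367.
        Two-sided p = 2*Phi(z) = 0.812883.
Step 6: alpha = 0.1. fail to reject H0.

W+ = 36, W- = 42, W = min = 36, p = 0.812883, fail to reject H0.


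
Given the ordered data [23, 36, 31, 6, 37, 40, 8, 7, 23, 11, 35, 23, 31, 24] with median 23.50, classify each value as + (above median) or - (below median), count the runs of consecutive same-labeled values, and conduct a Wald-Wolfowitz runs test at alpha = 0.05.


Step 1: Compute median = 23.50; label A = above, B = below.
Labels in order: BAABAABBBBABAA  (n_A = 7, n_B = 7)
Step 2: Count runs R = 8.
Step 3: Under H0 (random ordering), E[R] = 2*n_A*n_B/(n_A+n_B) + 1 = 2*7*7/14 + 1 = 8.0000.
        Var[R] = 2*n_A*n_B*(2*n_A*n_B - n_A - n_B) / ((n_A+n_B)^2 * (n_A+n_B-1)) = 8232/2548 = 3.2308.
        SD[R] = 1.7974.
Step 4: R = E[R], so z = 0 with no continuity correction.
Step 5: Two-sided p-value via normal approximation = 2*(1 - Phi(|z|)) = 1.000000.
Step 6: alpha = 0.05. fail to reject H0.

R = 8, z = 0.0000, p = 1.000000, fail to reject H0.


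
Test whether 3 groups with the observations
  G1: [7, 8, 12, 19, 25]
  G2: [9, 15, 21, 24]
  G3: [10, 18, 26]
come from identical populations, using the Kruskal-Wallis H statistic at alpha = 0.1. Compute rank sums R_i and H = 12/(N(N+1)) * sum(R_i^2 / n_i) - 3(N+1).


Step 1: Combine all N = 12 observations and assign midranks.
sorted (value, group, rank): (7,G1,1), (8,G1,2), (9,G2,3), (10,G3,4), (12,G1,5), (15,G2,6), (18,G3,7), (19,G1,8), (21,G2,9), (24,G2,10), (25,G1,11), (26,G3,12)
Step 2: Sum ranks within each group.
R_1 = 27 (n_1 = 5)
R_2 = 28 (n_2 = 4)
R_3 = 23 (n_3 = 3)
Step 3: H = 12/(N(N+1)) * sum(R_i^2/n_i) - 3(N+1)
     = 12/(12*13) * (27^2/5 + 28^2/4 + 23^2/3) - 3*13
     = 0.076923 * 518.133 - 39
     = 0.856410.
Step 4: No ties, so H is used without correction.
Step 5: Under H0, H ~ chi^2(2); p-value = 0.651678.
Step 6: alpha = 0.1. fail to reject H0.

H = 0.8564, df = 2, p = 0.651678, fail to reject H0.


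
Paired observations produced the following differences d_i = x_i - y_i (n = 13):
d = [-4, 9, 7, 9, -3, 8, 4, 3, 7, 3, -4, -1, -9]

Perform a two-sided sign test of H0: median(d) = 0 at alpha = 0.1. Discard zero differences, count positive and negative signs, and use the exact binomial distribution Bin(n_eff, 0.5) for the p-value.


Step 1: Discard zero differences. Original n = 13; n_eff = number of nonzero differences = 13.
Nonzero differences (with sign): -4, +9, +7, +9, -3, +8, +4, +3, +7, +3, -4, -1, -9
Step 2: Count signs: positive = 8, negative = 5.
Step 3: Under H0: P(positive) = 0.5, so the number of positives S ~ Bin(13, 0.5).
Step 4: Two-sided exact p-value = sum of Bin(13,0.5) probabilities at or below the observed probability = 0.581055.
Step 5: alpha = 0.1. fail to reject H0.

n_eff = 13, pos = 8, neg = 5, p = 0.581055, fail to reject H0.


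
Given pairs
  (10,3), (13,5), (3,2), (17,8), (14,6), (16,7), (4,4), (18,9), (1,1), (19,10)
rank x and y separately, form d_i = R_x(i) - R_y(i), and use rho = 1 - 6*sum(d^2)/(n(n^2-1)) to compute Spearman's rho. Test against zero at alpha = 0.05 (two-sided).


Step 1: Rank x and y separately (midranks; no ties here).
rank(x): 10->4, 13->5, 3->2, 17->8, 14->6, 16->7, 4->3, 18->9, 1->1, 19->10
rank(y): 3->3, 5->5, 2->2, 8->8, 6->6, 7->7, 4->4, 9->9, 1->1, 10->10
Step 2: d_i = R_x(i) - R_y(i); compute d_i^2.
  (4-3)^2=1, (5-5)^2=0, (2-2)^2=0, (8-8)^2=0, (6-6)^2=0, (7-7)^2=0, (3-4)^2=1, (9-9)^2=0, (1-1)^2=0, (10-10)^2=0
sum(d^2) = 2.
Step 3: rho = 1 - 6*2 / (10*(10^2 - 1)) = 1 - 12/990 = 0.987879.
Step 4: Under H0, t = rho * sqrt((n-2)/(1-rho^2)) = 18.0003 ~ t(8).
Step 5: Two-sided p-value from the t-distribution with 8 df = 0.000000.
Step 6: alpha = 0.05. reject H0.

rho = 0.9879, p = 0.000000, reject H0 at alpha = 0.05.


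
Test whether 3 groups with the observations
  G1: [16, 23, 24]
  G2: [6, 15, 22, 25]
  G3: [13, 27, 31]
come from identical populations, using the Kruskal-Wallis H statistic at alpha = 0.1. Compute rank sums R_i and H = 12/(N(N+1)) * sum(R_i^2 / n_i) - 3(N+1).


Step 1: Combine all N = 10 observations and assign midranks.
sorted (value, group, rank): (6,G2,1), (13,G3,2), (15,G2,3), (16,G1,4), (22,G2,5), (23,G1,6), (24,G1,7), (25,G2,8), (27,G3,9), (31,G3,10)
Step 2: Sum ranks within each group.
R_1 = 17 (n_1 = 3)
R_2 = 17 (n_2 = 4)
R_3 = 21 (n_3 = 3)
Step 3: H = 12/(N(N+1)) * sum(R_i^2/n_i) - 3(N+1)
     = 12/(10*11) * (17^2/3 + 17^2/4 + 21^2/3) - 3*11
     = 0.109091 * 315.583 - 33
     = 1.427273.
Step 4: No ties, so H is used without correction.
Step 5: Under H0, H ~ chi^2(2); p-value = 0.489860.
Step 6: alpha = 0.1. fail to reject H0.

H = 1.4273, df = 2, p = 0.489860, fail to reject H0.


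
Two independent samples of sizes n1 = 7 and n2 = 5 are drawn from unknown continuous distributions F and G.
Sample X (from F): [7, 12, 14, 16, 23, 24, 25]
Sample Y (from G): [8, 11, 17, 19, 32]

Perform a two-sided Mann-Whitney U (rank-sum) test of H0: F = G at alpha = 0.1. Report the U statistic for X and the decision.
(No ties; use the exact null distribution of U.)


Step 1: Combine and sort all 12 observations; assign midranks.
sorted (value, group): (7,X), (8,Y), (11,Y), (12,X), (14,X), (16,X), (17,Y), (19,Y), (23,X), (24,X), (25,X), (32,Y)
ranks: 7->1, 8->2, 11->3, 12->4, 14->5, 16->6, 17->7, 19->8, 23->9, 24->10, 25->11, 32->12
Step 2: Rank sum for X: R1 = 1 + 4 + 5 + 6 + 9 + 10 + 11 = 46.
Step 3: U_X = R1 - n1(n1+1)/2 = 46 - 7*8/2 = 46 - 28 = 18.
       U_Y = n1*n2 - U_X = 35 - 18 = 17.
Step 4: No ties, so the exact null distribution of U (based on enumerating the C(12,7) = 792 equally likely rank assignments) gives the two-sided p-value.
Step 5: p-value = 1.000000; compare to alpha = 0.1. fail to reject H0.

U_X = 18, p = 1.000000, fail to reject H0 at alpha = 0.1.


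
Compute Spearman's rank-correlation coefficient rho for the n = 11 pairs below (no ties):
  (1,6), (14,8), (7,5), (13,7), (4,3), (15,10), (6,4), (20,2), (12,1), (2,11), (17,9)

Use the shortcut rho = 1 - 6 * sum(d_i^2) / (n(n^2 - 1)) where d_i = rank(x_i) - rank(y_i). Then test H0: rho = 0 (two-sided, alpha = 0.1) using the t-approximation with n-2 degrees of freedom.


Step 1: Rank x and y separately (midranks; no ties here).
rank(x): 1->1, 14->8, 7->5, 13->7, 4->3, 15->9, 6->4, 20->11, 12->6, 2->2, 17->10
rank(y): 6->6, 8->8, 5->5, 7->7, 3->3, 10->10, 4->4, 2->2, 1->1, 11->11, 9->9
Step 2: d_i = R_x(i) - R_y(i); compute d_i^2.
  (1-6)^2=25, (8-8)^2=0, (5-5)^2=0, (7-7)^2=0, (3-3)^2=0, (9-10)^2=1, (4-4)^2=0, (11-2)^2=81, (6-1)^2=25, (2-11)^2=81, (10-9)^2=1
sum(d^2) = 214.
Step 3: rho = 1 - 6*214 / (11*(11^2 - 1)) = 1 - 1284/1320 = 0.027273.
Step 4: Under H0, t = rho * sqrt((n-2)/(1-rho^2)) = 0.0818 ~ t(9).
Step 5: Two-sided p-value from the t-distribution with 9 df = 0.936558.
Step 6: alpha = 0.1. fail to reject H0.

rho = 0.0273, p = 0.936558, fail to reject H0 at alpha = 0.1.


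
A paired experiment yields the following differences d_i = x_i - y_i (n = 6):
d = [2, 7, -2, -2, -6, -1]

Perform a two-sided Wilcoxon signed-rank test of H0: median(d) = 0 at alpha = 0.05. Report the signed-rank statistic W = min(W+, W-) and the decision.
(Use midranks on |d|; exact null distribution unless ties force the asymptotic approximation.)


Step 1: Drop any zero differences (none here) and take |d_i|.
|d| = [2, 7, 2, 2, 6, 1]
Step 2: Midrank |d_i| (ties get averaged ranks).
ranks: |2|->3, |7|->6, |2|->3, |2|->3, |6|->5, |1|->1
Step 3: Attach original signs; sum ranks with positive sign and with negative sign.
W+ = 3 + 6 = 9
W- = 3 + 3 + 5 + 1 = 12
(Check: W+ + W- = 21 should equal n(n+1)/2 = 21.)
Step 4: Test statistic W = min(W+, W-) = 9.
Step 5: Ties in |d|, so use the tie-corrected normal approximation.
        E[W] = n(n+1)/4 = 6*7/4 = 10.5.
        Tie groups: |d|=2 (t=3); sum(t^3 - t) = 24.
        Var[W] = n(n+1)(2n+1)/24 - sum(t^3-t)/48 = 546/24 - 24/48 = 22.25.
        z = (W - E[W]) / sqrt(Var[W]) = (9 - 10.5) / 4.7170 = -0.3180.
        Two-sided p = 2*Phi(z) = 0.750485.
Step 6: alpha = 0.05. fail to reject H0.

W+ = 9, W- = 12, W = min = 9, p = 0.750485, fail to reject H0.


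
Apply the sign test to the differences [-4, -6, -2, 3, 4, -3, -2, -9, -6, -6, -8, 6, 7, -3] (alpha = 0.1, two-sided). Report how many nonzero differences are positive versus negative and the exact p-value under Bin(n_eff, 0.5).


Step 1: Discard zero differences. Original n = 14; n_eff = number of nonzero differences = 14.
Nonzero differences (with sign): -4, -6, -2, +3, +4, -3, -2, -9, -6, -6, -8, +6, +7, -3
Step 2: Count signs: positive = 4, negative = 10.
Step 3: Under H0: P(positive) = 0.5, so the number of positives S ~ Bin(14, 0.5).
Step 4: Two-sided exact p-value = sum of Bin(14,0.5) probabilities at or below the observed probability = 0.179565.
Step 5: alpha = 0.1. fail to reject H0.

n_eff = 14, pos = 4, neg = 10, p = 0.179565, fail to reject H0.


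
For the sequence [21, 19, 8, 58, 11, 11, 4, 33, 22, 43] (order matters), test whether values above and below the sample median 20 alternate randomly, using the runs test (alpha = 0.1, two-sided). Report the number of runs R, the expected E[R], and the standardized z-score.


Step 1: Compute median = 20; label A = above, B = below.
Labels in order: ABBABBBAAA  (n_A = 5, n_B = 5)
Step 2: Count runs R = 5.
Step 3: Under H0 (random ordering), E[R] = 2*n_A*n_B/(n_A+n_B) + 1 = 2*5*5/10 + 1 = 6.0000.
        Var[R] = 2*n_A*n_B*(2*n_A*n_B - n_A - n_B) / ((n_A+n_B)^2 * (n_A+n_B-1)) = 2000/900 = 2.2222.
        SD[R] = 1.4907.
Step 4: Continuity-corrected z = (R + 0.5 - E[R]) / SD[R] = (5 + 0.5 - 6.0000) / 1.4907 = -0.3354.
Step 5: Two-sided p-value via normal approximation = 2*(1 - Phi(|z|)) = 0.737316.
Step 6: alpha = 0.1. fail to reject H0.

R = 5, z = -0.3354, p = 0.737316, fail to reject H0.


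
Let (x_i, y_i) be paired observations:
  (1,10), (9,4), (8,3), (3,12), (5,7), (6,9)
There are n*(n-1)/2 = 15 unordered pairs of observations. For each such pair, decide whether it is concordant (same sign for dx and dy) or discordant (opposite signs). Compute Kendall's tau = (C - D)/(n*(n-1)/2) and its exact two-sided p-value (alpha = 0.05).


Step 1: Enumerate the 15 unordered pairs (i,j) with i<j and classify each by sign(x_j-x_i) * sign(y_j-y_i).
  (1,2):dx=+8,dy=-6->D; (1,3):dx=+7,dy=-7->D; (1,4):dx=+2,dy=+2->C; (1,5):dx=+4,dy=-3->D
  (1,6):dx=+5,dy=-1->D; (2,3):dx=-1,dy=-1->C; (2,4):dx=-6,dy=+8->D; (2,5):dx=-4,dy=+3->D
  (2,6):dx=-3,dy=+5->D; (3,4):dx=-5,dy=+9->D; (3,5):dx=-3,dy=+4->D; (3,6):dx=-2,dy=+6->D
  (4,5):dx=+2,dy=-5->D; (4,6):dx=+3,dy=-3->D; (5,6):dx=+1,dy=+2->C
Step 2: C = 3, D = 12, total pairs = 15.
Step 3: tau = (C - D)/(n(n-1)/2) = (3 - 12)/15 = -0.600000.
Step 4: Exact two-sided p-value (enumerate n! = 720 permutations of y under H0): p = 0.136111.
Step 5: alpha = 0.05. fail to reject H0.

tau_b = -0.6000 (C=3, D=12), p = 0.136111, fail to reject H0.


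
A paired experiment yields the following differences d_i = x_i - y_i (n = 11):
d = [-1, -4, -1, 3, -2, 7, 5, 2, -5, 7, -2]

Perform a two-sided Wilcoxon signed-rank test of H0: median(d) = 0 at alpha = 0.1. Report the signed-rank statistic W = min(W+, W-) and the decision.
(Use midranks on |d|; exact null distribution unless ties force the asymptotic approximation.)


Step 1: Drop any zero differences (none here) and take |d_i|.
|d| = [1, 4, 1, 3, 2, 7, 5, 2, 5, 7, 2]
Step 2: Midrank |d_i| (ties get averaged ranks).
ranks: |1|->1.5, |4|->7, |1|->1.5, |3|->6, |2|->4, |7|->10.5, |5|->8.5, |2|->4, |5|->8.5, |7|->10.5, |2|->4
Step 3: Attach original signs; sum ranks with positive sign and with negative sign.
W+ = 6 + 10.5 + 8.5 + 4 + 10.5 = 39.5
W- = 1.5 + 7 + 1.5 + 4 + 8.5 + 4 = 26.5
(Check: W+ + W- = 66 should equal n(n+1)/2 = 66.)
Step 4: Test statistic W = min(W+, W-) = 26.5.
Step 5: Ties in |d|, so use the tie-corrected normal approximation.
        E[W] = n(n+1)/4 = 11*12/4 = 33.
        Tie groups: |d|=1 (t=2), |d|=2 (t=3), |d|=5 (t=2), |d|=7 (t=2); sum(t^3 - t) = 42.
        Var[W] = n(n+1)(2n+1)/24 - sum(t^3-t)/48 = 3036/24 - 42/48 = 125.625.
        z = (W - E[W]) / sqrt(Var[W]) = (26.5 - 33) / 11.2083 = -0.5799.
        Two-sided p = 2*Phi(z) = 0.561962.
Step 6: alpha = 0.1. fail to reject H0.

W+ = 39.5, W- = 26.5, W = min = 26.5, p = 0.561962, fail to reject H0.


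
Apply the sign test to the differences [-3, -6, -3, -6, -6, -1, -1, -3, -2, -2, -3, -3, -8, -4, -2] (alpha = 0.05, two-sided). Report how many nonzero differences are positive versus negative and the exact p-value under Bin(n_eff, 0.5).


Step 1: Discard zero differences. Original n = 15; n_eff = number of nonzero differences = 15.
Nonzero differences (with sign): -3, -6, -3, -6, -6, -1, -1, -3, -2, -2, -3, -3, -8, -4, -2
Step 2: Count signs: positive = 0, negative = 15.
Step 3: Under H0: P(positive) = 0.5, so the number of positives S ~ Bin(15, 0.5).
Step 4: Two-sided exact p-value = sum of Bin(15,0.5) probabilities at or below the observed probability = 0.000061.
Step 5: alpha = 0.05. reject H0.

n_eff = 15, pos = 0, neg = 15, p = 0.000061, reject H0.


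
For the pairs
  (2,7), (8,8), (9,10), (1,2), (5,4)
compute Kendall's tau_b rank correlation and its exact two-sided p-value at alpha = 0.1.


Step 1: Enumerate the 10 unordered pairs (i,j) with i<j and classify each by sign(x_j-x_i) * sign(y_j-y_i).
  (1,2):dx=+6,dy=+1->C; (1,3):dx=+7,dy=+3->C; (1,4):dx=-1,dy=-5->C; (1,5):dx=+3,dy=-3->D
  (2,3):dx=+1,dy=+2->C; (2,4):dx=-7,dy=-6->C; (2,5):dx=-3,dy=-4->C; (3,4):dx=-8,dy=-8->C
  (3,5):dx=-4,dy=-6->C; (4,5):dx=+4,dy=+2->C
Step 2: C = 9, D = 1, total pairs = 10.
Step 3: tau = (C - D)/(n(n-1)/2) = (9 - 1)/10 = 0.800000.
Step 4: Exact two-sided p-value (enumerate n! = 120 permutations of y under H0): p = 0.083333.
Step 5: alpha = 0.1. reject H0.

tau_b = 0.8000 (C=9, D=1), p = 0.083333, reject H0.


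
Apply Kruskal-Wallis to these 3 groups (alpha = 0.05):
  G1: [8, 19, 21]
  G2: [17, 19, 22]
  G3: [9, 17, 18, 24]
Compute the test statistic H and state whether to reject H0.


Step 1: Combine all N = 10 observations and assign midranks.
sorted (value, group, rank): (8,G1,1), (9,G3,2), (17,G2,3.5), (17,G3,3.5), (18,G3,5), (19,G1,6.5), (19,G2,6.5), (21,G1,8), (22,G2,9), (24,G3,10)
Step 2: Sum ranks within each group.
R_1 = 15.5 (n_1 = 3)
R_2 = 19 (n_2 = 3)
R_3 = 20.5 (n_3 = 4)
Step 3: H = 12/(N(N+1)) * sum(R_i^2/n_i) - 3(N+1)
     = 12/(10*11) * (15.5^2/3 + 19^2/3 + 20.5^2/4) - 3*11
     = 0.109091 * 305.479 - 33
     = 0.325000.
Step 4: Ties present; correction factor C = 1 - 12/(10^3 - 10) = 0.987879. Corrected H = 0.325000 / 0.987879 = 0.328988.
Step 5: Under H0, H ~ chi^2(2); p-value = 0.848323.
Step 6: alpha = 0.05. fail to reject H0.

H = 0.3290, df = 2, p = 0.848323, fail to reject H0.


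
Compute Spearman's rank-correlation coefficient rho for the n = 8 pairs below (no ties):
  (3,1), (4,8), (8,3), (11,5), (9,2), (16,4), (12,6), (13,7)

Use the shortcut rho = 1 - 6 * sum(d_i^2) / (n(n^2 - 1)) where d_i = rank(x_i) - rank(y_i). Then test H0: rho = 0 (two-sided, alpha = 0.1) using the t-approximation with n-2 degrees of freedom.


Step 1: Rank x and y separately (midranks; no ties here).
rank(x): 3->1, 4->2, 8->3, 11->5, 9->4, 16->8, 12->6, 13->7
rank(y): 1->1, 8->8, 3->3, 5->5, 2->2, 4->4, 6->6, 7->7
Step 2: d_i = R_x(i) - R_y(i); compute d_i^2.
  (1-1)^2=0, (2-8)^2=36, (3-3)^2=0, (5-5)^2=0, (4-2)^2=4, (8-4)^2=16, (6-6)^2=0, (7-7)^2=0
sum(d^2) = 56.
Step 3: rho = 1 - 6*56 / (8*(8^2 - 1)) = 1 - 336/504 = 0.333333.
Step 4: Under H0, t = rho * sqrt((n-2)/(1-rho^2)) = 0.8660 ~ t(6).
Step 5: Two-sided p-value from the t-distribution with 6 df = 0.419753.
Step 6: alpha = 0.1. fail to reject H0.

rho = 0.3333, p = 0.419753, fail to reject H0 at alpha = 0.1.


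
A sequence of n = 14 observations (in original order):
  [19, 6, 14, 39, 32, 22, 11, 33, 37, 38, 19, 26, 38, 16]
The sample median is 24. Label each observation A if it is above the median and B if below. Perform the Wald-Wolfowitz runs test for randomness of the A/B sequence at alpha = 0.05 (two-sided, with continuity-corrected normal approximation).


Step 1: Compute median = 24; label A = above, B = below.
Labels in order: BBBAABBAAABAAB  (n_A = 7, n_B = 7)
Step 2: Count runs R = 7.
Step 3: Under H0 (random ordering), E[R] = 2*n_A*n_B/(n_A+n_B) + 1 = 2*7*7/14 + 1 = 8.0000.
        Var[R] = 2*n_A*n_B*(2*n_A*n_B - n_A - n_B) / ((n_A+n_B)^2 * (n_A+n_B-1)) = 8232/2548 = 3.2308.
        SD[R] = 1.7974.
Step 4: Continuity-corrected z = (R + 0.5 - E[R]) / SD[R] = (7 + 0.5 - 8.0000) / 1.7974 = -0.2782.
Step 5: Two-sided p-value via normal approximation = 2*(1 - Phi(|z|)) = 0.780879.
Step 6: alpha = 0.05. fail to reject H0.

R = 7, z = -0.2782, p = 0.780879, fail to reject H0.


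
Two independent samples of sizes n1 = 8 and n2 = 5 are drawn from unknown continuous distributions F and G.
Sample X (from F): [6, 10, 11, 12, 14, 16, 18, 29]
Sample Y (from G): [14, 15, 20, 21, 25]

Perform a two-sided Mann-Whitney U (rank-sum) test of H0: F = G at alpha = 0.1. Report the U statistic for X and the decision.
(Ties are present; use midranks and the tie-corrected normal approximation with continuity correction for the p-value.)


Step 1: Combine and sort all 13 observations; assign midranks.
sorted (value, group): (6,X), (10,X), (11,X), (12,X), (14,X), (14,Y), (15,Y), (16,X), (18,X), (20,Y), (21,Y), (25,Y), (29,X)
ranks: 6->1, 10->2, 11->3, 12->4, 14->5.5, 14->5.5, 15->7, 16->8, 18->9, 20->10, 21->11, 25->12, 29->13
Step 2: Rank sum for X: R1 = 1 + 2 + 3 + 4 + 5.5 + 8 + 9 + 13 = 45.5.
Step 3: U_X = R1 - n1(n1+1)/2 = 45.5 - 8*9/2 = 45.5 - 36 = 9.5.
       U_Y = n1*n2 - U_X = 40 - 9.5 = 30.5.
Step 4: Ties are present, so use the tie-corrected normal approximation (with continuity correction) for the p-value.
Step 5: p-value = 0.142685; compare to alpha = 0.1. fail to reject H0.

U_X = 9.5, p = 0.142685, fail to reject H0 at alpha = 0.1.


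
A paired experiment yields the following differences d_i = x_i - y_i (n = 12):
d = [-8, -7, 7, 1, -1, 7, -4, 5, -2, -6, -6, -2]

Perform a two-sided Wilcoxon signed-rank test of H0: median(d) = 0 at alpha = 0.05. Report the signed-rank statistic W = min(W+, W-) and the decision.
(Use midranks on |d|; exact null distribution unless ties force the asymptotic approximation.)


Step 1: Drop any zero differences (none here) and take |d_i|.
|d| = [8, 7, 7, 1, 1, 7, 4, 5, 2, 6, 6, 2]
Step 2: Midrank |d_i| (ties get averaged ranks).
ranks: |8|->12, |7|->10, |7|->10, |1|->1.5, |1|->1.5, |7|->10, |4|->5, |5|->6, |2|->3.5, |6|->7.5, |6|->7.5, |2|->3.5
Step 3: Attach original signs; sum ranks with positive sign and with negative sign.
W+ = 10 + 1.5 + 10 + 6 = 27.5
W- = 12 + 10 + 1.5 + 5 + 3.5 + 7.5 + 7.5 + 3.5 = 50.5
(Check: W+ + W- = 78 should equal n(n+1)/2 = 78.)
Step 4: Test statistic W = min(W+, W-) = 27.5.
Step 5: Ties in |d|, so use the tie-corrected normal approximation.
        E[W] = n(n+1)/4 = 12*13/4 = 39.
        Tie groups: |d|=1 (t=2), |d|=2 (t=2), |d|=6 (t=2), |d|=7 (t=3); sum(t^3 - t) = 42.
        Var[W] = n(n+1)(2n+1)/24 - sum(t^3-t)/48 = 3900/24 - 42/48 = 161.625.
        z = (W - E[W]) / sqrt(Var[W]) = (27.5 - 39) / 12.7132 = -0.9046.
        Two-sided p = 2*Phi(z) = 0.365692.
Step 6: alpha = 0.05. fail to reject H0.

W+ = 27.5, W- = 50.5, W = min = 27.5, p = 0.365692, fail to reject H0.


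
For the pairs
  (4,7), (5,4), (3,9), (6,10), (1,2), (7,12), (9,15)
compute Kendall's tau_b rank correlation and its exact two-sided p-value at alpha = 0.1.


Step 1: Enumerate the 21 unordered pairs (i,j) with i<j and classify each by sign(x_j-x_i) * sign(y_j-y_i).
  (1,2):dx=+1,dy=-3->D; (1,3):dx=-1,dy=+2->D; (1,4):dx=+2,dy=+3->C; (1,5):dx=-3,dy=-5->C
  (1,6):dx=+3,dy=+5->C; (1,7):dx=+5,dy=+8->C; (2,3):dx=-2,dy=+5->D; (2,4):dx=+1,dy=+6->C
  (2,5):dx=-4,dy=-2->C; (2,6):dx=+2,dy=+8->C; (2,7):dx=+4,dy=+11->C; (3,4):dx=+3,dy=+1->C
  (3,5):dx=-2,dy=-7->C; (3,6):dx=+4,dy=+3->C; (3,7):dx=+6,dy=+6->C; (4,5):dx=-5,dy=-8->C
  (4,6):dx=+1,dy=+2->C; (4,7):dx=+3,dy=+5->C; (5,6):dx=+6,dy=+10->C; (5,7):dx=+8,dy=+13->C
  (6,7):dx=+2,dy=+3->C
Step 2: C = 18, D = 3, total pairs = 21.
Step 3: tau = (C - D)/(n(n-1)/2) = (18 - 3)/21 = 0.714286.
Step 4: Exact two-sided p-value (enumerate n! = 5040 permutations of y under H0): p = 0.030159.
Step 5: alpha = 0.1. reject H0.

tau_b = 0.7143 (C=18, D=3), p = 0.030159, reject H0.


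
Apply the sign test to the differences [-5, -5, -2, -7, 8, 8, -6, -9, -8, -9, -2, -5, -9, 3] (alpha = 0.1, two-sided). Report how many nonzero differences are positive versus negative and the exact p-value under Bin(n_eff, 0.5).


Step 1: Discard zero differences. Original n = 14; n_eff = number of nonzero differences = 14.
Nonzero differences (with sign): -5, -5, -2, -7, +8, +8, -6, -9, -8, -9, -2, -5, -9, +3
Step 2: Count signs: positive = 3, negative = 11.
Step 3: Under H0: P(positive) = 0.5, so the number of positives S ~ Bin(14, 0.5).
Step 4: Two-sided exact p-value = sum of Bin(14,0.5) probabilities at or below the observed probability = 0.057373.
Step 5: alpha = 0.1. reject H0.

n_eff = 14, pos = 3, neg = 11, p = 0.057373, reject H0.


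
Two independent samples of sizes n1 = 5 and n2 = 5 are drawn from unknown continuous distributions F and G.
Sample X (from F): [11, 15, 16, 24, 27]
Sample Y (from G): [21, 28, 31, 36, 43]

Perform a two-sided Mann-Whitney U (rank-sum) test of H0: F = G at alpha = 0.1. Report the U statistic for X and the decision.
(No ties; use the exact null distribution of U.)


Step 1: Combine and sort all 10 observations; assign midranks.
sorted (value, group): (11,X), (15,X), (16,X), (21,Y), (24,X), (27,X), (28,Y), (31,Y), (36,Y), (43,Y)
ranks: 11->1, 15->2, 16->3, 21->4, 24->5, 27->6, 28->7, 31->8, 36->9, 43->10
Step 2: Rank sum for X: R1 = 1 + 2 + 3 + 5 + 6 = 17.
Step 3: U_X = R1 - n1(n1+1)/2 = 17 - 5*6/2 = 17 - 15 = 2.
       U_Y = n1*n2 - U_X = 25 - 2 = 23.
Step 4: No ties, so the exact null distribution of U (based on enumerating the C(10,5) = 252 equally likely rank assignments) gives the two-sided p-value.
Step 5: p-value = 0.031746; compare to alpha = 0.1. reject H0.

U_X = 2, p = 0.031746, reject H0 at alpha = 0.1.


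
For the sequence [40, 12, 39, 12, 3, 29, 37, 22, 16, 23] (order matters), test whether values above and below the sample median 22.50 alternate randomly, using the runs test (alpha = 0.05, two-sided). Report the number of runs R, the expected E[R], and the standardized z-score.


Step 1: Compute median = 22.50; label A = above, B = below.
Labels in order: ABABBAABBA  (n_A = 5, n_B = 5)
Step 2: Count runs R = 7.
Step 3: Under H0 (random ordering), E[R] = 2*n_A*n_B/(n_A+n_B) + 1 = 2*5*5/10 + 1 = 6.0000.
        Var[R] = 2*n_A*n_B*(2*n_A*n_B - n_A - n_B) / ((n_A+n_B)^2 * (n_A+n_B-1)) = 2000/900 = 2.2222.
        SD[R] = 1.4907.
Step 4: Continuity-corrected z = (R - 0.5 - E[R]) / SD[R] = (7 - 0.5 - 6.0000) / 1.4907 = 0.3354.
Step 5: Two-sided p-value via normal approximation = 2*(1 - Phi(|z|)) = 0.737316.
Step 6: alpha = 0.05. fail to reject H0.

R = 7, z = 0.3354, p = 0.737316, fail to reject H0.


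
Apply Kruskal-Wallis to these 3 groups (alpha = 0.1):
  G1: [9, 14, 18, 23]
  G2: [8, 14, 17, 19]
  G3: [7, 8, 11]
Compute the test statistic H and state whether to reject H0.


Step 1: Combine all N = 11 observations and assign midranks.
sorted (value, group, rank): (7,G3,1), (8,G2,2.5), (8,G3,2.5), (9,G1,4), (11,G3,5), (14,G1,6.5), (14,G2,6.5), (17,G2,8), (18,G1,9), (19,G2,10), (23,G1,11)
Step 2: Sum ranks within each group.
R_1 = 30.5 (n_1 = 4)
R_2 = 27 (n_2 = 4)
R_3 = 8.5 (n_3 = 3)
Step 3: H = 12/(N(N+1)) * sum(R_i^2/n_i) - 3(N+1)
     = 12/(11*12) * (30.5^2/4 + 27^2/4 + 8.5^2/3) - 3*12
     = 0.090909 * 438.896 - 36
     = 3.899621.
Step 4: Ties present; correction factor C = 1 - 12/(11^3 - 11) = 0.990909. Corrected H = 3.899621 / 0.990909 = 3.935398.
Step 5: Under H0, H ~ chi^2(2); p-value = 0.139778.
Step 6: alpha = 0.1. fail to reject H0.

H = 3.9354, df = 2, p = 0.139778, fail to reject H0.


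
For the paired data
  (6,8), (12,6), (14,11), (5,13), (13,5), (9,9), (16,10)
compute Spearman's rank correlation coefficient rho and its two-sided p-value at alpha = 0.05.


Step 1: Rank x and y separately (midranks; no ties here).
rank(x): 6->2, 12->4, 14->6, 5->1, 13->5, 9->3, 16->7
rank(y): 8->3, 6->2, 11->6, 13->7, 5->1, 9->4, 10->5
Step 2: d_i = R_x(i) - R_y(i); compute d_i^2.
  (2-3)^2=1, (4-2)^2=4, (6-6)^2=0, (1-7)^2=36, (5-1)^2=16, (3-4)^2=1, (7-5)^2=4
sum(d^2) = 62.
Step 3: rho = 1 - 6*62 / (7*(7^2 - 1)) = 1 - 372/336 = -0.107143.
Step 4: Under H0, t = rho * sqrt((n-2)/(1-rho^2)) = -0.2410 ~ t(5).
Step 5: Two-sided p-value from the t-distribution with 5 df = 0.819151.
Step 6: alpha = 0.05. fail to reject H0.

rho = -0.1071, p = 0.819151, fail to reject H0 at alpha = 0.05.


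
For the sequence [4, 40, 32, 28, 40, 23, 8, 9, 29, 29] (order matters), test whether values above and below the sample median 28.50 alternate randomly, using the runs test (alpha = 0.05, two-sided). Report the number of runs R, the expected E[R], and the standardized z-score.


Step 1: Compute median = 28.50; label A = above, B = below.
Labels in order: BAABABBBAA  (n_A = 5, n_B = 5)
Step 2: Count runs R = 6.
Step 3: Under H0 (random ordering), E[R] = 2*n_A*n_B/(n_A+n_B) + 1 = 2*5*5/10 + 1 = 6.0000.
        Var[R] = 2*n_A*n_B*(2*n_A*n_B - n_A - n_B) / ((n_A+n_B)^2 * (n_A+n_B-1)) = 2000/900 = 2.2222.
        SD[R] = 1.4907.
Step 4: R = E[R], so z = 0 with no continuity correction.
Step 5: Two-sided p-value via normal approximation = 2*(1 - Phi(|z|)) = 1.000000.
Step 6: alpha = 0.05. fail to reject H0.

R = 6, z = 0.0000, p = 1.000000, fail to reject H0.


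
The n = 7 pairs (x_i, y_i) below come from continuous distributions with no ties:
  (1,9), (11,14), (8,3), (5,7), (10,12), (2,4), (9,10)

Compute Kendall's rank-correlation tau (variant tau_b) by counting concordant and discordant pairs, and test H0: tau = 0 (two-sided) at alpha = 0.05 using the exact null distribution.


Step 1: Enumerate the 21 unordered pairs (i,j) with i<j and classify each by sign(x_j-x_i) * sign(y_j-y_i).
  (1,2):dx=+10,dy=+5->C; (1,3):dx=+7,dy=-6->D; (1,4):dx=+4,dy=-2->D; (1,5):dx=+9,dy=+3->C
  (1,6):dx=+1,dy=-5->D; (1,7):dx=+8,dy=+1->C; (2,3):dx=-3,dy=-11->C; (2,4):dx=-6,dy=-7->C
  (2,5):dx=-1,dy=-2->C; (2,6):dx=-9,dy=-10->C; (2,7):dx=-2,dy=-4->C; (3,4):dx=-3,dy=+4->D
  (3,5):dx=+2,dy=+9->C; (3,6):dx=-6,dy=+1->D; (3,7):dx=+1,dy=+7->C; (4,5):dx=+5,dy=+5->C
  (4,6):dx=-3,dy=-3->C; (4,7):dx=+4,dy=+3->C; (5,6):dx=-8,dy=-8->C; (5,7):dx=-1,dy=-2->C
  (6,7):dx=+7,dy=+6->C
Step 2: C = 16, D = 5, total pairs = 21.
Step 3: tau = (C - D)/(n(n-1)/2) = (16 - 5)/21 = 0.523810.
Step 4: Exact two-sided p-value (enumerate n! = 5040 permutations of y under H0): p = 0.136111.
Step 5: alpha = 0.05. fail to reject H0.

tau_b = 0.5238 (C=16, D=5), p = 0.136111, fail to reject H0.


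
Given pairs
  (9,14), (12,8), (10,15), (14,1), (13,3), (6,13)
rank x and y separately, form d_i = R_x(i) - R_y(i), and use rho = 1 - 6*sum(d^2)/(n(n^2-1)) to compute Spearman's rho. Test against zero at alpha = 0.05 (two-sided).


Step 1: Rank x and y separately (midranks; no ties here).
rank(x): 9->2, 12->4, 10->3, 14->6, 13->5, 6->1
rank(y): 14->5, 8->3, 15->6, 1->1, 3->2, 13->4
Step 2: d_i = R_x(i) - R_y(i); compute d_i^2.
  (2-5)^2=9, (4-3)^2=1, (3-6)^2=9, (6-1)^2=25, (5-2)^2=9, (1-4)^2=9
sum(d^2) = 62.
Step 3: rho = 1 - 6*62 / (6*(6^2 - 1)) = 1 - 372/210 = -0.771429.
Step 4: Under H0, t = rho * sqrt((n-2)/(1-rho^2)) = -2.4247 ~ t(4).
Step 5: Two-sided p-value from the t-distribution with 4 df = 0.072397.
Step 6: alpha = 0.05. fail to reject H0.

rho = -0.7714, p = 0.072397, fail to reject H0 at alpha = 0.05.


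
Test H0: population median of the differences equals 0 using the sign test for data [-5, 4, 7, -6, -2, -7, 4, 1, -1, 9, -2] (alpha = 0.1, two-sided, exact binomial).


Step 1: Discard zero differences. Original n = 11; n_eff = number of nonzero differences = 11.
Nonzero differences (with sign): -5, +4, +7, -6, -2, -7, +4, +1, -1, +9, -2
Step 2: Count signs: positive = 5, negative = 6.
Step 3: Under H0: P(positive) = 0.5, so the number of positives S ~ Bin(11, 0.5).
Step 4: Two-sided exact p-value = sum of Bin(11,0.5) probabilities at or below the observed probability = 1.000000.
Step 5: alpha = 0.1. fail to reject H0.

n_eff = 11, pos = 5, neg = 6, p = 1.000000, fail to reject H0.


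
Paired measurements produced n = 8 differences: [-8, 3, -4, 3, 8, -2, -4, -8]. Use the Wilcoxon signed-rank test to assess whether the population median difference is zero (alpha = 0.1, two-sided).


Step 1: Drop any zero differences (none here) and take |d_i|.
|d| = [8, 3, 4, 3, 8, 2, 4, 8]
Step 2: Midrank |d_i| (ties get averaged ranks).
ranks: |8|->7, |3|->2.5, |4|->4.5, |3|->2.5, |8|->7, |2|->1, |4|->4.5, |8|->7
Step 3: Attach original signs; sum ranks with positive sign and with negative sign.
W+ = 2.5 + 2.5 + 7 = 12
W- = 7 + 4.5 + 1 + 4.5 + 7 = 24
(Check: W+ + W- = 36 should equal n(n+1)/2 = 36.)
Step 4: Test statistic W = min(W+, W-) = 12.
Step 5: Ties in |d|, so use the tie-corrected normal approximation.
        E[W] = n(n+1)/4 = 8*9/4 = 18.
        Tie groups: |d|=3 (t=2), |d|=4 (t=2), |d|=8 (t=3); sum(t^3 - t) = 36.
        Var[W] = n(n+1)(2n+1)/24 - sum(t^3-t)/48 = 1224/24 - 36/48 = 50.25.
        z = (W - E[W]) / sqrt(Var[W]) = (12 - 18) / 7.0887 = -0.8464.
        Two-sided p = 2*Phi(z) = 0.397321.
Step 6: alpha = 0.1. fail to reject H0.

W+ = 12, W- = 24, W = min = 12, p = 0.397321, fail to reject H0.


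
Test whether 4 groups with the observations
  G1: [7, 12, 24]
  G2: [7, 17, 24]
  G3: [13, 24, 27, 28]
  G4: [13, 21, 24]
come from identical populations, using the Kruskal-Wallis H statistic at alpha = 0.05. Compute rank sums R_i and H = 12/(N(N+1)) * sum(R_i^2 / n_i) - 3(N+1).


Step 1: Combine all N = 13 observations and assign midranks.
sorted (value, group, rank): (7,G1,1.5), (7,G2,1.5), (12,G1,3), (13,G3,4.5), (13,G4,4.5), (17,G2,6), (21,G4,7), (24,G1,9.5), (24,G2,9.5), (24,G3,9.5), (24,G4,9.5), (27,G3,12), (28,G3,13)
Step 2: Sum ranks within each group.
R_1 = 14 (n_1 = 3)
R_2 = 17 (n_2 = 3)
R_3 = 39 (n_3 = 4)
R_4 = 21 (n_4 = 3)
Step 3: H = 12/(N(N+1)) * sum(R_i^2/n_i) - 3(N+1)
     = 12/(13*14) * (14^2/3 + 17^2/3 + 39^2/4 + 21^2/3) - 3*14
     = 0.065934 * 688.917 - 42
     = 3.423077.
Step 4: Ties present; correction factor C = 1 - 72/(13^3 - 13) = 0.967033. Corrected H = 3.423077 / 0.967033 = 3.539773.
Step 5: Under H0, H ~ chi^2(3); p-value = 0.315640.
Step 6: alpha = 0.05. fail to reject H0.

H = 3.5398, df = 3, p = 0.315640, fail to reject H0.


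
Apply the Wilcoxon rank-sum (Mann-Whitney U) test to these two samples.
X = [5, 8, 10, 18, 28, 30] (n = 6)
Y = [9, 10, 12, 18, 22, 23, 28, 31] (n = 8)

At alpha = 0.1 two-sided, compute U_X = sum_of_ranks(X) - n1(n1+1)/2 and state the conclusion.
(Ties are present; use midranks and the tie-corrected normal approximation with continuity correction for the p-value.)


Step 1: Combine and sort all 14 observations; assign midranks.
sorted (value, group): (5,X), (8,X), (9,Y), (10,X), (10,Y), (12,Y), (18,X), (18,Y), (22,Y), (23,Y), (28,X), (28,Y), (30,X), (31,Y)
ranks: 5->1, 8->2, 9->3, 10->4.5, 10->4.5, 12->6, 18->7.5, 18->7.5, 22->9, 23->10, 28->11.5, 28->11.5, 30->13, 31->14
Step 2: Rank sum for X: R1 = 1 + 2 + 4.5 + 7.5 + 11.5 + 13 = 39.5.
Step 3: U_X = R1 - n1(n1+1)/2 = 39.5 - 6*7/2 = 39.5 - 21 = 18.5.
       U_Y = n1*n2 - U_X = 48 - 18.5 = 29.5.
Step 4: Ties are present, so use the tie-corrected normal approximation (with continuity correction) for the p-value.
Step 5: p-value = 0.517221; compare to alpha = 0.1. fail to reject H0.

U_X = 18.5, p = 0.517221, fail to reject H0 at alpha = 0.1.


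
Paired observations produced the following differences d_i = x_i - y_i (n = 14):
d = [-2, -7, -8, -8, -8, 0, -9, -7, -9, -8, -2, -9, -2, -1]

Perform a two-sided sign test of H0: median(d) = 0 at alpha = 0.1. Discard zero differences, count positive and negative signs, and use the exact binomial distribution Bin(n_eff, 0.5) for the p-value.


Step 1: Discard zero differences. Original n = 14; n_eff = number of nonzero differences = 13.
Nonzero differences (with sign): -2, -7, -8, -8, -8, -9, -7, -9, -8, -2, -9, -2, -1
Step 2: Count signs: positive = 0, negative = 13.
Step 3: Under H0: P(positive) = 0.5, so the number of positives S ~ Bin(13, 0.5).
Step 4: Two-sided exact p-value = sum of Bin(13,0.5) probabilities at or below the observed probability = 0.000244.
Step 5: alpha = 0.1. reject H0.

n_eff = 13, pos = 0, neg = 13, p = 0.000244, reject H0.
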